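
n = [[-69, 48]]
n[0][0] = -69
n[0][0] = -69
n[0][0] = -69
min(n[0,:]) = -69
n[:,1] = [48]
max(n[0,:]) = 48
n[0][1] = 48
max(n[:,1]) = 48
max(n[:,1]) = 48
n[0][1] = 48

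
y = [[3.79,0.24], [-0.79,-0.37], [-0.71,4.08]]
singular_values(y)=[4.24, 3.79]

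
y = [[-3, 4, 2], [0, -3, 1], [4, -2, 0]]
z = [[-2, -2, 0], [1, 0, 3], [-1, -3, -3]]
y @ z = [[8, 0, 6], [-4, -3, -12], [-10, -8, -6]]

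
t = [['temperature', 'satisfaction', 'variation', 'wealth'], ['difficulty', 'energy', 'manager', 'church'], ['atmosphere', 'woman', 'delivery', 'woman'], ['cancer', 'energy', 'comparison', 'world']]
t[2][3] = 'woman'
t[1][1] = 'energy'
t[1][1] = 'energy'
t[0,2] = 'variation'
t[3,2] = 'comparison'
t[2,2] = 'delivery'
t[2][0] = 'atmosphere'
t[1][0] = 'difficulty'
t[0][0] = 'temperature'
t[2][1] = 'woman'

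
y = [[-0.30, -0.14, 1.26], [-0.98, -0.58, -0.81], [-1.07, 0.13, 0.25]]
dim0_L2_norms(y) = [1.48, 0.61, 1.52]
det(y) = -1.09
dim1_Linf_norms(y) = [1.26, 0.98, 1.07]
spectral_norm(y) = 1.60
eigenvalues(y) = [(0.08+1.18j), (0.08-1.18j), (-0.78+0j)]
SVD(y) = [[0.43, 0.74, -0.51], [-0.85, 0.15, -0.50], [-0.29, 0.65, 0.70]] @ diag([1.5959599300145946, 1.4517302678607105, 0.46881886818352264]) @ [[0.64, 0.25, 0.73],  [-0.74, -0.07, 0.67],  [-0.22, 0.97, -0.14]]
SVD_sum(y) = [[0.44, 0.17, 0.5], [-0.87, -0.34, -0.99], [-0.30, -0.12, -0.34]] + [[-0.79, -0.08, 0.72], [-0.16, -0.02, 0.15], [-0.7, -0.07, 0.64]] + [[0.05,-0.23,0.03], [0.05,-0.23,0.03], [-0.07,0.32,-0.04]]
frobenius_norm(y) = 2.21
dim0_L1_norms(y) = [2.35, 0.85, 2.32]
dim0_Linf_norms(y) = [1.07, 0.58, 1.26]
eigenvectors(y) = [[0.51+0.25j, 0.51-0.25j, (-0.16+0j)], [(-0.59+0j), (-0.59-0j), (-0.99+0j)], [(-0.14+0.55j), -0.14-0.55j, (-0.05+0j)]]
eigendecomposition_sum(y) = [[-0.09+0.51j, (-0.01-0.09j), 0.60+0.00j], [(-0.14-0.51j), (0.05+0.07j), -0.56+0.27j], [-0.52+0.01j, 0.08-0.03j, (0.12+0.59j)]] + [[(-0.09-0.51j), -0.01+0.09j, 0.60-0.00j], [-0.14+0.51j, 0.05-0.07j, -0.56-0.27j], [(-0.52-0.01j), 0.08+0.03j, (0.12-0.59j)]] + [[(-0.12+0j), (-0.11+0j), 0.05-0.00j], [(-0.69+0j), -0.68+0.00j, (0.31-0j)], [-0.03+0.00j, -0.03+0.00j, (0.01-0j)]]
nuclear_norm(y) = 3.52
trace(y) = -0.63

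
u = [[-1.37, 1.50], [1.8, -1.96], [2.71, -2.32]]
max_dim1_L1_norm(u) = 5.03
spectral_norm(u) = 4.88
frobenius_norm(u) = 4.89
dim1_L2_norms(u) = [2.03, 2.66, 3.57]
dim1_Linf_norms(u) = [1.5, 1.96, 2.71]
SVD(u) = [[-0.42, 0.45], [0.54, -0.57], [0.73, 0.68]] @ diag([4.883436712818617, 0.29503537397285096]) @ [[0.72, -0.69], [0.69, 0.72]]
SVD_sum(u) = [[-1.46,  1.40], [1.92,  -1.84], [2.57,  -2.47]] + [[0.09,0.1], [-0.12,-0.12], [0.14,0.15]]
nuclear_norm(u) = 5.18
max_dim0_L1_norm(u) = 5.88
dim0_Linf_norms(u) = [2.71, 2.32]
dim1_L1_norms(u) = [2.87, 3.76, 5.03]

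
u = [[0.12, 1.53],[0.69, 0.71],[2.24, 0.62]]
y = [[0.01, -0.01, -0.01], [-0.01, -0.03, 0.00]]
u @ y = [[-0.01,-0.05,-0.00], [-0.00,-0.03,-0.01], [0.02,-0.04,-0.02]]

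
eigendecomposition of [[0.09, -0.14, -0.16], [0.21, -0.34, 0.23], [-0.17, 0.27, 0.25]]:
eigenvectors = [[-0.15, -0.85, -0.51],[-0.92, -0.53, 0.12],[0.35, -0.01, 0.85]]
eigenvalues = [-0.39, 0.0, 0.39]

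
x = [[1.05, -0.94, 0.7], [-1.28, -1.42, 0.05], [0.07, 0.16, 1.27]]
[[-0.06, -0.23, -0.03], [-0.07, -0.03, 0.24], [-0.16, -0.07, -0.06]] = x@[[0.04, -0.09, -0.09],[0.01, 0.1, -0.09],[-0.13, -0.06, -0.03]]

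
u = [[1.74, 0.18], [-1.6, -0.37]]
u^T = [[1.74, -1.6], [0.18, -0.37]]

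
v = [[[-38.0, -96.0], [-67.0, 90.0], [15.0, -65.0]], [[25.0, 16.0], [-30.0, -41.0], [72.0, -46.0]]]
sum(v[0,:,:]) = -161.0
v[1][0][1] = 16.0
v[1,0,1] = 16.0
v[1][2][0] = 72.0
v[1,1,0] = -30.0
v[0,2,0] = 15.0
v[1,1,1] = -41.0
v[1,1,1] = -41.0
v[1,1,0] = -30.0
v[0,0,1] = -96.0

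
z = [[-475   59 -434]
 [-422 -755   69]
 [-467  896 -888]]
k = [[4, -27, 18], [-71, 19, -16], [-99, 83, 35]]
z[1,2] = 69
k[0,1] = -27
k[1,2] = -16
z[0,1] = 59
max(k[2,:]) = 83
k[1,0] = -71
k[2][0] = -99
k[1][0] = -71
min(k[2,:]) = -99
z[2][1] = 896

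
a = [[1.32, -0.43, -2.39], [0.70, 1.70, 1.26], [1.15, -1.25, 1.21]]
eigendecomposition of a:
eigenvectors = [[(0.68+0j), 0.68-0.00j, -0.64+0.00j],[(-0.38-0.19j), -0.38+0.19j, (-0.72+0j)],[0.11-0.58j, (0.11+0.58j), (0.27+0j)]]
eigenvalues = [(1.19+2.17j), (1.19-2.17j), (1.85+0j)]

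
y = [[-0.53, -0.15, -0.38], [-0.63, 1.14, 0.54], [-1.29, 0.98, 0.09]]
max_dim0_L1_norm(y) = 2.45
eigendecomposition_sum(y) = [[0.13,-0.23,-0.11], [-0.64,1.14,0.54], [-0.49,0.89,0.42]] + [[-0.66, 0.08, -0.27], [0.01, -0.0, 0.00], [-0.79, 0.1, -0.33]] + [[0.0, 0.0, -0.00], [0.00, 0.00, -0.0], [-0.0, -0.00, 0.0]]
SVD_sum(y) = [[-0.13, 0.13, 0.03],[-0.92, 0.93, 0.24],[-1.10, 1.12, 0.29]] + [[-0.4,-0.28,-0.41], [0.29,0.20,0.30], [-0.19,-0.14,-0.20]] + [[0.0,  0.0,  -0.0], [0.00,  0.0,  -0.00], [-0.0,  -0.00,  0.00]]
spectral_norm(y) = 2.09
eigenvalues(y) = [1.69, -0.99, 0.0]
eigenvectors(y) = [[0.16, -0.64, -0.37], [-0.78, 0.01, -0.56], [-0.61, -0.77, 0.74]]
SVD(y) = [[-0.09, 0.76, -0.65], [-0.64, -0.54, -0.54], [-0.76, 0.36, 0.53]] @ diag([2.085084779059736, 0.8490700869378415, 0.0012048239628893963]) @ [[0.69, -0.70, -0.18],[-0.62, -0.44, -0.65],[-0.37, -0.56, 0.74]]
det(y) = -0.00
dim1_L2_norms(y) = [0.67, 1.41, 1.62]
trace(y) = 0.70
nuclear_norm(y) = 2.94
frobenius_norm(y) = 2.25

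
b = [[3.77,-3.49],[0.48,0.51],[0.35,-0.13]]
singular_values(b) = [5.15, 0.71]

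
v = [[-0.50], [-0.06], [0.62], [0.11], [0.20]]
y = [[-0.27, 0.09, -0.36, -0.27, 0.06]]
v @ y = [[0.14, -0.04, 0.18, 0.14, -0.03], [0.02, -0.01, 0.02, 0.02, -0.00], [-0.17, 0.06, -0.22, -0.17, 0.04], [-0.03, 0.01, -0.04, -0.03, 0.01], [-0.05, 0.02, -0.07, -0.05, 0.01]]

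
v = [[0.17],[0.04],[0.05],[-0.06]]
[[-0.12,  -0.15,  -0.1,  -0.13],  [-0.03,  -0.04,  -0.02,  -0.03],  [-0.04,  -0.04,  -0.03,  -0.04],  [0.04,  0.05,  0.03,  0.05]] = v @ [[-0.73, -0.88, -0.56, -0.78]]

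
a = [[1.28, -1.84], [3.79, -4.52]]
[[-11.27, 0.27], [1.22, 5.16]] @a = [[-13.40, 19.52], [21.12, -25.57]]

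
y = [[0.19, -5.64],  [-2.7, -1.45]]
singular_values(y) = [5.85, 2.65]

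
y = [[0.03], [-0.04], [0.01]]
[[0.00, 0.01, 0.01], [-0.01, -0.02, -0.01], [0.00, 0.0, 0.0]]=y @ [[0.15, 0.4, 0.28]]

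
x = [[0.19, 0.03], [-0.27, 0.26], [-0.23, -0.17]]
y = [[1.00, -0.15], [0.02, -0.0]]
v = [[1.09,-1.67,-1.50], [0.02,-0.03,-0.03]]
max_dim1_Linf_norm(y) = 1.0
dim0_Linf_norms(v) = [1.09, 1.67, 1.5]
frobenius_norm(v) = 2.50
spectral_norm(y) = 1.01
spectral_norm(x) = 0.41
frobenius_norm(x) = 0.51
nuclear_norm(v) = 2.50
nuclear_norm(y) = 1.01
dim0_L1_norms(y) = [1.02, 0.15]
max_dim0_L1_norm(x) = 0.69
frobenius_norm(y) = 1.01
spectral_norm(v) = 2.50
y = v @ x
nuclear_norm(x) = 0.71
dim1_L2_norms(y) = [1.01, 0.02]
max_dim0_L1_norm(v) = 1.7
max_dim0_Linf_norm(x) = 0.27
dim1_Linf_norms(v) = [1.67, 0.03]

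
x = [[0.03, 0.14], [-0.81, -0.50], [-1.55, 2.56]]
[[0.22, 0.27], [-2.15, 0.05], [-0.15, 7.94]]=x@[[1.96, -1.44], [1.13, 2.23]]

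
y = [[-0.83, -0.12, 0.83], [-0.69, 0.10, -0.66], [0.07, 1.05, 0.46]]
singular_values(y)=[1.26, 1.12, 0.89]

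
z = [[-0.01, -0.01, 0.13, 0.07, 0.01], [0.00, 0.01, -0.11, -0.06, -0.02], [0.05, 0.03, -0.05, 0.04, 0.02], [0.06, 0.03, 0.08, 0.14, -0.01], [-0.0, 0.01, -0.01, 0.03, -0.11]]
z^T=[[-0.01, 0.0, 0.05, 0.06, -0.0], [-0.01, 0.01, 0.03, 0.03, 0.01], [0.13, -0.11, -0.05, 0.08, -0.01], [0.07, -0.06, 0.04, 0.14, 0.03], [0.01, -0.02, 0.02, -0.01, -0.11]]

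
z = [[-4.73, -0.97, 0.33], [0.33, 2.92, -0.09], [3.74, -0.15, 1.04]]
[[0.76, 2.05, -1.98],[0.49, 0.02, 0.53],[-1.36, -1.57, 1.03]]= z @ [[-0.23, -0.44, 0.37], [0.18, 0.06, 0.13], [-0.45, 0.08, -0.32]]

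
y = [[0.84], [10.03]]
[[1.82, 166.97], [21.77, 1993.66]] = y @ [[2.17,198.77]]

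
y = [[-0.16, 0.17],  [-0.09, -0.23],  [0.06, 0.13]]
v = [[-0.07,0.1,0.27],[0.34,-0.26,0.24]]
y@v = [[0.07, -0.06, -0.00], [-0.07, 0.05, -0.08], [0.04, -0.03, 0.05]]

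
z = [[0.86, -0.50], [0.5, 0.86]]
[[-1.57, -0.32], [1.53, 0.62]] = z @ [[-0.59, 0.04], [2.12, 0.7]]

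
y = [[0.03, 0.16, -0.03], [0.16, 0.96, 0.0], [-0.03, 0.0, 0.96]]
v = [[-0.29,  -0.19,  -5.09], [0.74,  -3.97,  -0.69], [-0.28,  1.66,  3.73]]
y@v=[[0.12, -0.69, -0.38], [0.66, -3.84, -1.48], [-0.26, 1.6, 3.73]]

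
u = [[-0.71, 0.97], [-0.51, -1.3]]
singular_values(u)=[1.62, 0.87]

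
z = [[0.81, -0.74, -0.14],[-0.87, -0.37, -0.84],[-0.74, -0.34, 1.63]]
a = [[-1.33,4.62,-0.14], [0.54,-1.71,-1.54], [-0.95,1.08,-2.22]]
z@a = [[-1.34, 4.86, 1.34],[1.76, -4.29, 2.56],[-0.75, -1.08, -2.99]]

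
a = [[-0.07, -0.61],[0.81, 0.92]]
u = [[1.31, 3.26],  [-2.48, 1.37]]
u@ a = [[2.55, 2.20], [1.28, 2.77]]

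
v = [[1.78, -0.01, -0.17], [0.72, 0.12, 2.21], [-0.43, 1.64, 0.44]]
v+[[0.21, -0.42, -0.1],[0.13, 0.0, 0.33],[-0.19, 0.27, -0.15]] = [[1.99, -0.43, -0.27],  [0.85, 0.12, 2.54],  [-0.62, 1.91, 0.29]]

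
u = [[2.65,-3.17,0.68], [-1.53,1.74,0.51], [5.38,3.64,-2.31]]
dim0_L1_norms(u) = [9.56, 8.55, 3.5]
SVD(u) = [[-0.06, 0.88, -0.47], [0.09, -0.47, -0.88], [-0.99, -0.1, -0.05]] @ diag([6.918879770464215, 4.724089753429562, 0.7103370491554473]) @ [[-0.82, -0.47, 0.33],[0.53, -0.84, 0.12],[-0.22, -0.28, -0.94]]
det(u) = -23.22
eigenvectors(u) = [[0.17,0.81,0.37],  [0.14,-0.37,0.33],  [-0.98,0.45,0.87]]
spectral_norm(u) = 6.92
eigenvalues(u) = [-3.77, 4.47, 1.38]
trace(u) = 2.08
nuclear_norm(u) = 12.35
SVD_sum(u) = [[0.36,0.21,-0.15],[-0.49,-0.28,0.20],[5.62,3.25,-2.28]] + [[2.22, -3.47, 0.51], [-1.18, 1.85, -0.27], [-0.24, 0.38, -0.06]] + [[0.07, 0.09, 0.31], [0.14, 0.17, 0.58], [0.01, 0.01, 0.03]]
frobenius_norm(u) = 8.41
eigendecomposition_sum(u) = [[-0.55, -0.63, 0.48], [-0.44, -0.51, 0.38], [3.13, 3.59, -2.71]] + [[2.92, -3.33, 0.04], [-1.34, 1.53, -0.02], [1.6, -1.83, 0.02]] + [[0.28, 0.80, 0.16], [0.25, 0.72, 0.15], [0.65, 1.87, 0.38]]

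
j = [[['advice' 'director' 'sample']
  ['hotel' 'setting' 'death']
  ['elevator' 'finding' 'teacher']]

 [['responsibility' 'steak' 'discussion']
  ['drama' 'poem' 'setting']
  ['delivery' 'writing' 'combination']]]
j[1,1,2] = 'setting'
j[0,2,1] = 'finding'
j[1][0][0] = 'responsibility'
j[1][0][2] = 'discussion'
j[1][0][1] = 'steak'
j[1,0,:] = ['responsibility', 'steak', 'discussion']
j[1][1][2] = 'setting'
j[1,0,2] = 'discussion'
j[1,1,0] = 'drama'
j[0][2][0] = 'elevator'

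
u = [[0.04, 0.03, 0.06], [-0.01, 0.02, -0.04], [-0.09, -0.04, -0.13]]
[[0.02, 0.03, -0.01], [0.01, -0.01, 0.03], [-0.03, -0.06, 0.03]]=u @ [[0.51,-0.36,-0.42], [0.31,0.52,0.75], [-0.19,0.54,-0.18]]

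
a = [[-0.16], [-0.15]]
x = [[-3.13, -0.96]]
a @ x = [[0.50,0.15], [0.47,0.14]]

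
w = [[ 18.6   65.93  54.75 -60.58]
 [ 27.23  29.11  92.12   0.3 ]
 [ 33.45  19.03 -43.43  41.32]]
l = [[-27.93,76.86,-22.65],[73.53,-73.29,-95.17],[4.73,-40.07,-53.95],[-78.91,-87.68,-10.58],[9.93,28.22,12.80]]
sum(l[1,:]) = -94.93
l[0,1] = 76.86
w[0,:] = [18.6, 65.93, 54.75, -60.58]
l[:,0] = [-27.93, 73.53, 4.73, -78.91, 9.93]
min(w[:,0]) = 18.6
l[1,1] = -73.29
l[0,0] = -27.93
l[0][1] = 76.86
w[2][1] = 19.03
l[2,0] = 4.73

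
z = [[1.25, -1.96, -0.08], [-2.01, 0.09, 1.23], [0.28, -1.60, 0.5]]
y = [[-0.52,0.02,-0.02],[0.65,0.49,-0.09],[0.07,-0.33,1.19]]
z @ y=[[-1.93, -0.91, 0.06], [1.19, -0.40, 1.5], [-1.15, -0.94, 0.73]]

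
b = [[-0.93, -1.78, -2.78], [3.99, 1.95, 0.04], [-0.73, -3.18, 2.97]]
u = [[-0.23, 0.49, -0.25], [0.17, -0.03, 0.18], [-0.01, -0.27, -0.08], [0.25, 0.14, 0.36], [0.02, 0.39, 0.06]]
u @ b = [[2.35, 2.16, -0.08], [-0.41, -0.93, 0.06], [-1.01, -0.25, -0.22], [0.06, -1.32, 0.38], [1.49, 0.53, 0.14]]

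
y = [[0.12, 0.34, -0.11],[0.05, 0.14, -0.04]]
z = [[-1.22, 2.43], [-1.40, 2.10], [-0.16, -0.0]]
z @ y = [[-0.02, -0.07, 0.04], [-0.06, -0.18, 0.07], [-0.02, -0.05, 0.02]]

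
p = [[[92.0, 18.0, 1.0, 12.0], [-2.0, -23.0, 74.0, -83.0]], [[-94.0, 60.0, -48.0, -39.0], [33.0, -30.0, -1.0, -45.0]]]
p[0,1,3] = -83.0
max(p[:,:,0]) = 92.0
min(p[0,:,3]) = -83.0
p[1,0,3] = -39.0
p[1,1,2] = -1.0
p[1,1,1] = -30.0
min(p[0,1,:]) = -83.0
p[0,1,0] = -2.0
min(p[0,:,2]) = 1.0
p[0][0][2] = 1.0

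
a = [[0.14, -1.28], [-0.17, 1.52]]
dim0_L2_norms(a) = [0.22, 1.99]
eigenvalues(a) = [-0.0, 1.66]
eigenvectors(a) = [[-0.99, 0.64],[-0.11, -0.77]]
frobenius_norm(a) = 2.00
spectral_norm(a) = 2.00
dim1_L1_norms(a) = [1.42, 1.69]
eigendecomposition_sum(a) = [[-0.0,-0.00], [-0.00,-0.0]] + [[0.14, -1.28],[-0.17, 1.52]]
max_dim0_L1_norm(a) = 2.8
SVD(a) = [[-0.64, 0.76], [0.76, 0.64]] @ diag([1.9993234445934611, 0.0024008121412170905]) @ [[-0.11, 0.99], [-0.99, -0.11]]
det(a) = -0.00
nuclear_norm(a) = 2.00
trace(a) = 1.66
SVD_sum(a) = [[0.14, -1.28], [-0.17, 1.52]] + [[-0.0, -0.00],[-0.0, -0.0]]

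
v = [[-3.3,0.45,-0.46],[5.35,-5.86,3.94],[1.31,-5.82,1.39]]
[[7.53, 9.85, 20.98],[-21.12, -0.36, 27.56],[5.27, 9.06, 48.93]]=v@[[-1.62,  -3.5,  -8.24], [-3.14,  -1.91,  -9.18], [-7.83,  1.82,  4.53]]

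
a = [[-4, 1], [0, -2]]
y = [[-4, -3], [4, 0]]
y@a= [[16, 2], [-16, 4]]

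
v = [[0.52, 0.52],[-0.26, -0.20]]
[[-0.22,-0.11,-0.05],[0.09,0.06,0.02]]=v @ [[-0.09, -0.31, -0.0], [-0.33, 0.09, -0.1]]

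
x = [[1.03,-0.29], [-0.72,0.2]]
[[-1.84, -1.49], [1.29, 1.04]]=x @ [[-1.89, -0.80], [-0.36, 2.30]]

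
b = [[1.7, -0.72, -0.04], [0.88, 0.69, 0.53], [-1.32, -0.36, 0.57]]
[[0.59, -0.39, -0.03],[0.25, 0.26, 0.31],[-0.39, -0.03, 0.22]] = b @ [[0.32,-0.06,0.02], [-0.06,0.40,0.06], [0.02,0.06,0.47]]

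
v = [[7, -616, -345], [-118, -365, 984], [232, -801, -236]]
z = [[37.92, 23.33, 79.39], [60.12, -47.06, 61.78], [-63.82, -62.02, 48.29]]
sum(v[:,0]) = 121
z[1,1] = -47.06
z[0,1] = 23.33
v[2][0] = 232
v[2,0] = 232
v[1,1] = -365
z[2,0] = -63.82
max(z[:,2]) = 79.39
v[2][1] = -801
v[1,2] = 984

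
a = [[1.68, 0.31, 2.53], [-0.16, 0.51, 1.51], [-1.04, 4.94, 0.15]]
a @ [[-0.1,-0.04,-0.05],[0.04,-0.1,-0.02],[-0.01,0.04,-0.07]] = [[-0.18,0.0,-0.27], [0.02,0.02,-0.11], [0.3,-0.45,-0.06]]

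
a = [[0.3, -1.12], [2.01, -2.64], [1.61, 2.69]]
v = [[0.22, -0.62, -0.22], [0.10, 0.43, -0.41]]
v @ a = [[-1.53, 0.8], [0.23, -2.35]]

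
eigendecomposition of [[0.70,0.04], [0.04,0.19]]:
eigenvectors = [[1.0, -0.08], [0.08, 1.0]]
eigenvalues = [0.7, 0.19]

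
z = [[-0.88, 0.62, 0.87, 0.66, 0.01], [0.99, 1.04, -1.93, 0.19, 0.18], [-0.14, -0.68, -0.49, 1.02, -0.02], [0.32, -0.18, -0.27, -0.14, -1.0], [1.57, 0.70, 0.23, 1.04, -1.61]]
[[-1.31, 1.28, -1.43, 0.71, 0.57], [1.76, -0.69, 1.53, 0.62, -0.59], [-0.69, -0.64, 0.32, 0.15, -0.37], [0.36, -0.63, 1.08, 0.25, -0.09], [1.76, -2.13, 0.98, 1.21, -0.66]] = z@ [[1.33, -1.24, 0.39, -0.21, -0.52], [0.29, 0.63, -0.3, 0.57, 0.23], [-0.1, 0.04, -0.84, -0.12, 0.13], [-0.35, -0.36, -0.25, 0.43, -0.22], [0.09, 0.16, -0.64, -0.45, -0.12]]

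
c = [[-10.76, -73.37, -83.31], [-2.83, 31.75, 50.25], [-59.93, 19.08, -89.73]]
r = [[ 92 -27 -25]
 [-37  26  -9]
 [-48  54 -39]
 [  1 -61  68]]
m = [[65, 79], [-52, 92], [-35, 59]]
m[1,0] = -52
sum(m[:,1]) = 230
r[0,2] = -25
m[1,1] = 92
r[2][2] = -39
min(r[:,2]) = -39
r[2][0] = -48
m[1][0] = -52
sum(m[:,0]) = -22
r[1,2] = -9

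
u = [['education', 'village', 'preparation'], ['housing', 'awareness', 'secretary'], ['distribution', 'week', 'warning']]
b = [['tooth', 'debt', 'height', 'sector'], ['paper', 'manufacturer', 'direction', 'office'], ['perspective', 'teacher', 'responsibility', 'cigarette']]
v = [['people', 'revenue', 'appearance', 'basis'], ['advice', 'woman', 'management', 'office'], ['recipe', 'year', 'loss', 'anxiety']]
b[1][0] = 'paper'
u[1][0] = 'housing'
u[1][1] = 'awareness'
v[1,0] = 'advice'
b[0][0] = 'tooth'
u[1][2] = 'secretary'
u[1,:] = ['housing', 'awareness', 'secretary']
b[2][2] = 'responsibility'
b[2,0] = 'perspective'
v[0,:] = ['people', 'revenue', 'appearance', 'basis']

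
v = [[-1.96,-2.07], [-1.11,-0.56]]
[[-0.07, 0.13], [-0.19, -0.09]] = v @ [[0.3,  0.21],[-0.25,  -0.26]]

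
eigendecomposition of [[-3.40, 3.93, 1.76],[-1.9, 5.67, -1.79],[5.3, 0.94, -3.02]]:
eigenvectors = [[(0.54+0j), 0.49-0.19j, 0.49+0.19j], [-0.04+0.00j, 0.63+0.00j, 0.63-0.00j], [(-0.84+0j), (0.48-0.29j), 0.48+0.29j]]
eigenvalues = [(-6.4+0j), (2.83+1.38j), (2.83-1.38j)]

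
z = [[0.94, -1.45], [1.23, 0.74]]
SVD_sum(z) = [[1.04, -1.37], [0.09, -0.12]] + [[-0.1, -0.08], [1.14, 0.86]]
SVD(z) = [[-1.0, -0.09], [-0.09, 1.00]] @ diag([1.7301789453507221, 1.432857570404352]) @ [[-0.6,0.80],[0.80,0.60]]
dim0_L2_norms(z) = [1.55, 1.63]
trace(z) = 1.68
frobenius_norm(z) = 2.25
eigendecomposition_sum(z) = [[(0.47+0.63j), -0.73+0.46j], [0.61-0.39j, 0.37+0.70j]] + [[(0.47-0.63j), -0.73-0.46j], [(0.61+0.39j), (0.37-0.7j)]]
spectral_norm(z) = 1.73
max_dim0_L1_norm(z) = 2.19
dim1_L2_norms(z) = [1.73, 1.44]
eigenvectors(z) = [[0.74+0.00j, 0.74-0.00j], [(0.05-0.68j), 0.05+0.68j]]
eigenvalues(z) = [(0.84+1.33j), (0.84-1.33j)]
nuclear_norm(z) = 3.16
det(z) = 2.48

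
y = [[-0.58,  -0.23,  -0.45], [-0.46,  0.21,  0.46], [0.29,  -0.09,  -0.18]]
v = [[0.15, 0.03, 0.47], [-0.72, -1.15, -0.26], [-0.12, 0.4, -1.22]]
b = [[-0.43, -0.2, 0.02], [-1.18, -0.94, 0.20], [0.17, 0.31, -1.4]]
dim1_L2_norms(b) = [0.47, 1.52, 1.44]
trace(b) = -2.77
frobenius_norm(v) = 1.95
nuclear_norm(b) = 3.09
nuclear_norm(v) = 2.76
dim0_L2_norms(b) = [1.27, 1.01, 1.41]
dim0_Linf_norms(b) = [1.18, 0.94, 1.4]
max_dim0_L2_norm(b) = 1.41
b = y + v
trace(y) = -0.55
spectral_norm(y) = 0.80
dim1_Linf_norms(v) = [0.47, 1.15, 1.22]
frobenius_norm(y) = 1.09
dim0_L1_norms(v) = [0.99, 1.58, 1.95]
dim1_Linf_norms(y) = [0.58, 0.46, 0.29]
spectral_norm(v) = 1.40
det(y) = -0.00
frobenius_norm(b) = 2.15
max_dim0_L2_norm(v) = 1.33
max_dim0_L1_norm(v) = 1.95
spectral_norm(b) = 1.77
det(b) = -0.22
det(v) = 0.00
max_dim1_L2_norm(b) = 1.52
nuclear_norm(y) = 1.55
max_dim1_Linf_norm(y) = 0.58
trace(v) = -2.22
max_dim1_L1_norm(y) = 1.26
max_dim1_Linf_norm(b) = 1.4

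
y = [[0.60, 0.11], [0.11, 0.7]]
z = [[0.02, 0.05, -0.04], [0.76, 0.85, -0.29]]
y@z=[[0.10, 0.12, -0.06], [0.53, 0.60, -0.21]]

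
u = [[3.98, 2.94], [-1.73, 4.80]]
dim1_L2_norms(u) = [4.95, 5.1]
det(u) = 24.19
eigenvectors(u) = [[(0.79+0j), (0.79-0j)],[0.11+0.60j, (0.11-0.6j)]]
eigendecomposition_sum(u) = [[1.99+1.51j, (1.47-2.91j)], [(-0.86+1.71j), 2.40+0.70j]] + [[1.99-1.51j,(1.47+2.91j)], [(-0.86-1.71j),(2.4-0.7j)]]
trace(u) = 8.78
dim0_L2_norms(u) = [4.34, 5.63]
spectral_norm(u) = 5.70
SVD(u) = [[0.67, 0.74], [0.74, -0.67]] @ diag([5.703194640840713, 4.241517521911912]) @ [[0.24,0.97], [0.97,-0.24]]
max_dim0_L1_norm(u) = 7.74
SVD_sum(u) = [[0.92, 3.70], [1.02, 4.12]] + [[3.06, -0.76], [-2.75, 0.68]]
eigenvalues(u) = [(4.39+2.22j), (4.39-2.22j)]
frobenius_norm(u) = 7.11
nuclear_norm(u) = 9.94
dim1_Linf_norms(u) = [3.98, 4.8]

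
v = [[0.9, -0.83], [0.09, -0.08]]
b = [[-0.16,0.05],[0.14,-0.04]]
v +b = [[0.74, -0.78], [0.23, -0.12]]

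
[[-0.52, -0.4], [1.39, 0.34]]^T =[[-0.52, 1.39], [-0.40, 0.34]]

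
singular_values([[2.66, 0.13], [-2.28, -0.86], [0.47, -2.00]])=[3.57, 2.13]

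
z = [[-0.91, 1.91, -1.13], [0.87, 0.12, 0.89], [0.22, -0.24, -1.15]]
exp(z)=[[0.95, 1.76, -0.03], [0.82, 1.87, 0.41], [0.04, -0.06, 0.26]]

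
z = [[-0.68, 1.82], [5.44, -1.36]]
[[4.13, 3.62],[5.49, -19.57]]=z@[[1.74,-3.42], [2.92,0.71]]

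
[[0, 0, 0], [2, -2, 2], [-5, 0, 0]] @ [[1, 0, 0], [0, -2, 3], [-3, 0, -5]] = [[0, 0, 0], [-4, 4, -16], [-5, 0, 0]]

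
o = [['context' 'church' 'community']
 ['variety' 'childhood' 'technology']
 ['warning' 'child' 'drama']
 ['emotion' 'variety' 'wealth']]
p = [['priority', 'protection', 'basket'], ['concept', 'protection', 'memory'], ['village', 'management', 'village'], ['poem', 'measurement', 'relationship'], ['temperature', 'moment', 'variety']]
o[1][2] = 'technology'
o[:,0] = ['context', 'variety', 'warning', 'emotion']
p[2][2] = 'village'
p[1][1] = 'protection'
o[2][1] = 'child'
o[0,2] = 'community'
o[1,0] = 'variety'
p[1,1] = 'protection'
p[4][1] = 'moment'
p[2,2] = 'village'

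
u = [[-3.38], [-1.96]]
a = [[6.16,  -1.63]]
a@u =[[-17.63]]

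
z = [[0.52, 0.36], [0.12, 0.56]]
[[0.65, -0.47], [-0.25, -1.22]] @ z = [[0.28, -0.03], [-0.28, -0.77]]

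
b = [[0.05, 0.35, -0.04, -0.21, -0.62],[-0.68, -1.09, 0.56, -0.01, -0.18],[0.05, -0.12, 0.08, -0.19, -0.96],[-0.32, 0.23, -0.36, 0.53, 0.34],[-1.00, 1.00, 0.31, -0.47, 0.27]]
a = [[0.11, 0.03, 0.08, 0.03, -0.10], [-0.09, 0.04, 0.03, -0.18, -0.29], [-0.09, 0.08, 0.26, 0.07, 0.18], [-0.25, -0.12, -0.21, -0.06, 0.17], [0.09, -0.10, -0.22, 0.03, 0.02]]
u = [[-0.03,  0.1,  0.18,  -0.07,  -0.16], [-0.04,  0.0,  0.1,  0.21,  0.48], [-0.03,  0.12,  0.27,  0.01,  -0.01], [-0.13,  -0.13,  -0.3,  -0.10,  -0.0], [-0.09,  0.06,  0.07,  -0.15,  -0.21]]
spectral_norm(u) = 0.61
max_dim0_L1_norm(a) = 0.8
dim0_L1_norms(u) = [0.32, 0.41, 0.92, 0.54, 0.86]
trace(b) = -0.16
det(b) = 0.00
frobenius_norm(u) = 0.82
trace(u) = -0.07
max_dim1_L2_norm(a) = 0.39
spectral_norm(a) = 0.46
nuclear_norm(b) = 4.89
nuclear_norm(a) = 1.24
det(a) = -0.00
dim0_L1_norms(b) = [2.1, 2.79, 1.35, 1.41, 2.37]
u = b @ a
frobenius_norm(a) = 0.71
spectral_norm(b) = 1.67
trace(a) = 0.37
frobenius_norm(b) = 2.57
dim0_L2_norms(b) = [1.25, 1.54, 0.74, 0.76, 1.24]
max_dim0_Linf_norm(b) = 1.09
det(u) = -0.00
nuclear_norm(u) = 1.31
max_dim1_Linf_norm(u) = 0.48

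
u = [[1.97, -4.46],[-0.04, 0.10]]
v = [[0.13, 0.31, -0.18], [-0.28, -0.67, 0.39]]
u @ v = [[1.50, 3.60, -2.09], [-0.03, -0.08, 0.05]]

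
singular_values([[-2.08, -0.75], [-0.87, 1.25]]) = [2.27, 1.43]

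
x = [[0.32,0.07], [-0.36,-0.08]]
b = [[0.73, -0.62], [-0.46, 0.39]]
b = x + [[0.41, -0.69], [-0.1, 0.47]]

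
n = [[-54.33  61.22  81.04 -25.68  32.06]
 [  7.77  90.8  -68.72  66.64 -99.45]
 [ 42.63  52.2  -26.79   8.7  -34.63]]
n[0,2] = 81.04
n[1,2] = -68.72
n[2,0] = 42.63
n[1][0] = 7.77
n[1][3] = 66.64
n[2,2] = -26.79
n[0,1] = 61.22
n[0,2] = 81.04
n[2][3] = 8.7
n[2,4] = -34.63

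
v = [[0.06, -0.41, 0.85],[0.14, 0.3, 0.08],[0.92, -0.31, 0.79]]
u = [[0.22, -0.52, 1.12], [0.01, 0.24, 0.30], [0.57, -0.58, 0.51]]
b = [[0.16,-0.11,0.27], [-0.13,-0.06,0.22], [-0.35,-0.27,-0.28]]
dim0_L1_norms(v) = [1.12, 1.02, 1.72]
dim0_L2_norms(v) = [0.93, 0.6, 1.16]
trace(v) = 1.15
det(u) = -0.18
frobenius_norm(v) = 1.61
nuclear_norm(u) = 2.27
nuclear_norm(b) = 1.05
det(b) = 0.03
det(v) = -0.24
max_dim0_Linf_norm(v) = 0.92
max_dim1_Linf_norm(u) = 1.12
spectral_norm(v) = 1.47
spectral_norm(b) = 0.57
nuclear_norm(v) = 2.34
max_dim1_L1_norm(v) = 2.02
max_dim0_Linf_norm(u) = 1.12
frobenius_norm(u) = 1.63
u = b + v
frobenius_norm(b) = 0.67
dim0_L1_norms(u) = [0.8, 1.34, 1.93]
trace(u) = 0.97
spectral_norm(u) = 1.52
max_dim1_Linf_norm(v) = 0.92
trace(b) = -0.18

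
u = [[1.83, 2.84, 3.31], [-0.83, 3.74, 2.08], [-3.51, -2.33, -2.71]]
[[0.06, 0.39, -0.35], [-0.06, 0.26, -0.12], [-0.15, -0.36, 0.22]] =u @[[0.05, 0.02, 0.03],[-0.00, 0.03, 0.08],[-0.01, 0.08, -0.19]]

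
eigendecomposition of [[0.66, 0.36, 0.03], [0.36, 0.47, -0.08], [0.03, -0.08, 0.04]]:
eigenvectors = [[0.79, 0.57, -0.22], [0.61, -0.72, 0.33], [-0.03, 0.4, 0.92]]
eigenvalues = [0.94, 0.23, 0.0]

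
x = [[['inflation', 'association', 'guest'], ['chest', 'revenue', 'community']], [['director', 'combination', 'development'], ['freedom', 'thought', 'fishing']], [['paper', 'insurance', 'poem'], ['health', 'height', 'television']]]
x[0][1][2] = 'community'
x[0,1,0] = 'chest'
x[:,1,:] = [['chest', 'revenue', 'community'], ['freedom', 'thought', 'fishing'], ['health', 'height', 'television']]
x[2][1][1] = 'height'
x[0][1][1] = 'revenue'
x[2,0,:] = ['paper', 'insurance', 'poem']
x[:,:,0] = [['inflation', 'chest'], ['director', 'freedom'], ['paper', 'health']]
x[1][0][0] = 'director'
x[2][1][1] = 'height'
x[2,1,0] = 'health'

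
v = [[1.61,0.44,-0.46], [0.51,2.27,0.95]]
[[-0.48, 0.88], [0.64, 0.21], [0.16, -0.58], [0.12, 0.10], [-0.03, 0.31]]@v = [[-0.32, 1.79, 1.06], [1.14, 0.76, -0.09], [-0.04, -1.25, -0.62], [0.24, 0.28, 0.04], [0.11, 0.69, 0.31]]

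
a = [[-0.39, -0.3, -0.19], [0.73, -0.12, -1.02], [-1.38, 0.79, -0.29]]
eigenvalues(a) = [(-0.87+0j), (0.04+1.01j), (0.04-1.01j)]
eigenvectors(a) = [[0.55+0.00j, (0.02+0.22j), 0.02-0.22j], [0.43+0.00j, 0.76+0.00j, (0.76-0j)], [0.71+0.00j, -0.10-0.60j, -0.10+0.60j]]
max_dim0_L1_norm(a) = 2.5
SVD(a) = [[-0.12,0.13,0.98],  [0.47,0.88,-0.06],  [-0.87,0.46,-0.17]] @ diag([1.7596655441727536, 1.0774289980757046, 0.4703444766942504]) @ [[0.91, -0.4, -0.12], [-0.04, 0.2, -0.98], [-0.42, -0.89, -0.17]]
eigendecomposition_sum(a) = [[(-0.59+0j),-0.01+0.00j,(-0.21-0j)], [-0.46+0.00j,(-0.01+0j),-0.17-0.00j], [(-0.76+0j),-0.02+0.00j,-0.28-0.00j]] + [[0.10+0.16j, (-0.14-0j), 0.01-0.12j], [(0.6-0.29j), (-0.06+0.5j), -0.43-0.08j], [(-0.31-0.43j), (0.4-0.02j), (-0.01+0.35j)]] + [[0.10-0.16j, -0.14+0.00j, (0.01+0.12j)], [(0.6+0.29j), (-0.06-0.5j), -0.43+0.08j], [-0.31+0.43j, (0.4+0.02j), -0.01-0.35j]]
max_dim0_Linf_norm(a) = 1.38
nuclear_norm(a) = 3.31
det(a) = -0.89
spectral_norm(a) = 1.76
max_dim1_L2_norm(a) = 1.62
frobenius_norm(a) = 2.12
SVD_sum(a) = [[-0.19,0.09,0.02], [0.75,-0.34,-0.10], [-1.4,0.62,0.18]] + [[-0.01, 0.03, -0.14], [-0.03, 0.19, -0.93], [-0.02, 0.10, -0.48]] + [[-0.19, -0.41, -0.08], [0.01, 0.02, 0.0], [0.03, 0.07, 0.01]]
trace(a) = -0.80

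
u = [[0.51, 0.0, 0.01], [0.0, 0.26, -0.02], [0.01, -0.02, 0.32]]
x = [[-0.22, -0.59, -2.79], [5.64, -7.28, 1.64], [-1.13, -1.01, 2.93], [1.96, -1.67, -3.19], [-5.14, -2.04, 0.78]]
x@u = [[-0.14, -0.10, -0.88], [2.89, -1.93, 0.73], [-0.55, -0.32, 0.95], [0.97, -0.37, -0.97], [-2.61, -0.55, 0.24]]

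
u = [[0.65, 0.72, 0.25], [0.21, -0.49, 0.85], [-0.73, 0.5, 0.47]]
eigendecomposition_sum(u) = [[0.37+0.26j,(0.23-0.1j),0.19-0.38j], [(-0.02+0.25j),0.12+0.08j,(0.24-0.02j)], [-0.30+0.31j,(0.06+0.23j),(0.33+0.23j)]] + [[(0.37-0.26j),  (0.23+0.1j),  0.19+0.38j], [-0.02-0.25j,  (0.12-0.08j),  (0.24+0.02j)], [-0.30-0.31j,  (0.06-0.23j),  0.33-0.23j]] + [[(-0.09-0j), (0.26+0j), (-0.13+0j)], [(0.26+0j), -0.72-0.00j, (0.37-0j)], [(-0.13-0j), 0.37+0.00j, (-0.19+0j)]]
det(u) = -1.01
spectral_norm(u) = 1.00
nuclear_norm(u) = 3.01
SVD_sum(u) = [[0.06, 0.52, -0.27], [-0.09, -0.71, 0.37], [0.02, 0.13, -0.07]] + [[-0.10, 0.17, 0.31],  [-0.12, 0.20, 0.36],  [-0.23, 0.39, 0.70]] + [[0.69, 0.03, 0.21], [0.41, 0.02, 0.13], [-0.52, -0.02, -0.16]]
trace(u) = 0.63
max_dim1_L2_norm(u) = 1.0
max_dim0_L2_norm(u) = 1.0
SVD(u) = [[0.59, 0.37, -0.72], [-0.80, 0.43, -0.43], [0.15, 0.83, 0.54]] @ diag([1.0046336780278133, 1.0028711781006017, 0.9994301241744805]) @ [[0.11, 0.88, -0.46], [-0.27, 0.47, 0.84], [-0.96, -0.04, -0.29]]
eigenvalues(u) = [(0.82+0.58j), (0.82-0.58j), (-1+0j)]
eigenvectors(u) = [[0.67+0.00j, (0.67-0j), -0.30+0.00j], [(0.19+0.32j), (0.19-0.32j), 0.85+0.00j], [(-0.1+0.63j), (-0.1-0.63j), (-0.44+0j)]]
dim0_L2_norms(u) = [1.0, 1.0, 1.0]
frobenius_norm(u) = 1.74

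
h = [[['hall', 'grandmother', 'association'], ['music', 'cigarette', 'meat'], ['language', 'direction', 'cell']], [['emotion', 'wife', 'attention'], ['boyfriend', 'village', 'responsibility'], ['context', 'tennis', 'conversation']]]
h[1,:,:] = [['emotion', 'wife', 'attention'], ['boyfriend', 'village', 'responsibility'], ['context', 'tennis', 'conversation']]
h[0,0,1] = 'grandmother'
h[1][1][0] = 'boyfriend'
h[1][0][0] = 'emotion'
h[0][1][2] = 'meat'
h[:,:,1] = [['grandmother', 'cigarette', 'direction'], ['wife', 'village', 'tennis']]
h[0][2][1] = 'direction'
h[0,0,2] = 'association'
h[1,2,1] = 'tennis'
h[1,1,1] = 'village'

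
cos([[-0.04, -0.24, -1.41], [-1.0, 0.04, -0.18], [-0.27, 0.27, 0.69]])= [[0.72,0.17,0.37], [-0.05,0.92,-0.59], [0.20,-0.11,0.65]]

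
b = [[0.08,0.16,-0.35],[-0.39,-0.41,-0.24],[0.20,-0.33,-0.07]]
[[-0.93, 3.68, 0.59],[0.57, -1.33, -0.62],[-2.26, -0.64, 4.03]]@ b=[[-1.39, -1.85, -0.60], [0.44, 0.84, 0.16], [0.87, -1.43, 0.66]]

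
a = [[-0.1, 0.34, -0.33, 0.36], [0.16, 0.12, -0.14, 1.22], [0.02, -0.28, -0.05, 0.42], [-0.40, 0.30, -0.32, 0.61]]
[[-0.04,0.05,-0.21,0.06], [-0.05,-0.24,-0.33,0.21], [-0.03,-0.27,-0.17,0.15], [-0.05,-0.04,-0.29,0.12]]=a @ [[0.02,0.03,0.09,-0.04], [0.03,0.57,0.16,-0.24], [0.09,0.16,0.50,-0.24], [-0.04,-0.24,-0.24,0.17]]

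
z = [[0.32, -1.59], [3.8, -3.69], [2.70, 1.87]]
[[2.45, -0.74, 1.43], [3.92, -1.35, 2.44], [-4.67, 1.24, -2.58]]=z @ [[-0.58,0.12,-0.29], [-1.66,0.49,-0.96]]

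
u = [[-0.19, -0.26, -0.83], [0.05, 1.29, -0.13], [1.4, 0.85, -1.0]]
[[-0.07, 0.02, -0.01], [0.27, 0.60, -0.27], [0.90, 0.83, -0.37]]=u @ [[0.48, 0.18, -0.08], [0.18, 0.44, -0.20], [-0.08, -0.20, 0.09]]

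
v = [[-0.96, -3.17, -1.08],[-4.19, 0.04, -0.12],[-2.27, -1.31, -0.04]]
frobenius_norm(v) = 6.05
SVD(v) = [[-0.44,0.84,-0.33], [-0.74,-0.54,-0.39], [-0.5,0.07,0.86]] @ diag([5.133392558166117, 3.175363757573096, 0.38071754734449736]) @ [[0.91,0.39,0.11], [0.41,-0.87,-0.27], [0.01,-0.29,0.96]]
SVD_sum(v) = [[-2.05, -0.88, -0.25], [-3.49, -1.50, -0.43], [-2.36, -1.02, -0.29]] + [[1.09, -2.32, -0.71], [-0.7, 1.50, 0.46], [0.09, -0.20, -0.06]] + [[-0.00, 0.04, -0.12],  [-0.00, 0.04, -0.14],  [0.00, -0.09, 0.31]]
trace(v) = -0.96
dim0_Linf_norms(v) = [4.19, 3.17, 1.08]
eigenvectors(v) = [[-0.65,-0.61,0.00],[-0.59,0.78,-0.32],[-0.48,0.11,0.95]]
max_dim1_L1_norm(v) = 5.21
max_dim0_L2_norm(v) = 4.86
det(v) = -6.21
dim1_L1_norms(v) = [5.21, 4.35, 3.62]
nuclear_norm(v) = 8.69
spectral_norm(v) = 5.13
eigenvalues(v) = [-4.66, 3.29, 0.4]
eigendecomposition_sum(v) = [[-2.49, -1.86, -0.63], [-2.27, -1.69, -0.57], [-1.87, -1.39, -0.47]] + [[1.53, -1.31, -0.45], [-1.96, 1.68, 0.58], [-0.27, 0.23, 0.08]] + [[-0.00, -0.0, 0.00], [0.04, 0.05, -0.12], [-0.13, -0.15, 0.35]]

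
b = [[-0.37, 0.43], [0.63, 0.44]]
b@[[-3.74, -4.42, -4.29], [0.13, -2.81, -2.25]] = [[1.44,0.43,0.62], [-2.3,-4.02,-3.69]]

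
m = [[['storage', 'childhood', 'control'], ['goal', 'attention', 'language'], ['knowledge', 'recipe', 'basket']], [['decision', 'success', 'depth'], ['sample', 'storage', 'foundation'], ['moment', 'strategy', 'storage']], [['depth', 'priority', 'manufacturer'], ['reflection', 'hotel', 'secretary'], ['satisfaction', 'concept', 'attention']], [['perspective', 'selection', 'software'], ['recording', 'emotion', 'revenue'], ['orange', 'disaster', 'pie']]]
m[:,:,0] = [['storage', 'goal', 'knowledge'], ['decision', 'sample', 'moment'], ['depth', 'reflection', 'satisfaction'], ['perspective', 'recording', 'orange']]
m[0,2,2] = 'basket'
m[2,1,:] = ['reflection', 'hotel', 'secretary']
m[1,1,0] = 'sample'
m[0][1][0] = 'goal'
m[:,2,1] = ['recipe', 'strategy', 'concept', 'disaster']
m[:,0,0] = ['storage', 'decision', 'depth', 'perspective']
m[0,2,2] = 'basket'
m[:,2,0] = ['knowledge', 'moment', 'satisfaction', 'orange']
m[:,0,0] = ['storage', 'decision', 'depth', 'perspective']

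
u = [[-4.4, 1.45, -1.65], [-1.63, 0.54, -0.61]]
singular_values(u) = [5.24, 0.0]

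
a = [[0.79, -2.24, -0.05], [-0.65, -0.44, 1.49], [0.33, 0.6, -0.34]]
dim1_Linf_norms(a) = [2.24, 1.49, 0.6]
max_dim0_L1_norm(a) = 3.28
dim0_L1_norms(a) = [1.77, 3.28, 1.88]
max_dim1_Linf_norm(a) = 2.24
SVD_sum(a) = [[0.53, -2.25, 0.3], [0.11, -0.45, 0.06], [-0.12, 0.53, -0.07]] + [[0.22, 0.0, -0.37],[-0.83, -0.01, 1.39],[0.24, 0.0, -0.40]] + [[0.04, 0.01, 0.02],[0.07, 0.02, 0.04],[0.22, 0.07, 0.13]]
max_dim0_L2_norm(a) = 2.36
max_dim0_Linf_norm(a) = 2.24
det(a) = -1.18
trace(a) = 0.01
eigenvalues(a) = [-1.85, 1.4, 0.46]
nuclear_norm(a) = 4.46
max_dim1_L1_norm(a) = 3.08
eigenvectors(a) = [[0.59,0.96,0.88],[0.70,-0.27,0.12],[-0.41,0.09,0.46]]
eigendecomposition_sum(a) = [[-0.30, -0.83, 0.81], [-0.36, -0.99, 0.96], [0.21, 0.57, -0.56]] + [[1.06, -1.79, -1.56], [-0.29, 0.49, 0.43], [0.10, -0.17, -0.15]] + [[0.04, 0.38, 0.70], [0.01, 0.05, 0.10], [0.02, 0.20, 0.37]]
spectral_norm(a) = 2.44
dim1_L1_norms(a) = [3.08, 2.58, 1.27]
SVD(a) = [[0.96, -0.25, 0.16], [0.19, 0.93, 0.31], [-0.22, -0.27, 0.94]] @ diag([2.4441497568747614, 1.7359130608452569, 0.2786356243481734]) @ [[0.23, -0.97, 0.13], [-0.51, -0.01, 0.86], [0.83, 0.26, 0.5]]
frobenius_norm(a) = 3.01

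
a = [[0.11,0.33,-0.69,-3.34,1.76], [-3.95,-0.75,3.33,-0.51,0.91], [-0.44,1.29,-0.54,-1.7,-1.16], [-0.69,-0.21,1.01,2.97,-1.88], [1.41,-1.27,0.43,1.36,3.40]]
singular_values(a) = [5.6, 5.2, 4.7, 0.44, 0.0]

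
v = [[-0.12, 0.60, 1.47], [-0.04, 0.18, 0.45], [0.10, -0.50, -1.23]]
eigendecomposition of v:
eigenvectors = [[(-0.75+0j),-0.14-0.33j,(-0.14+0.33j)],[(-0.23+0j),0.86+0.00j,0.86-0.00j],[(0.62+0j),-0.36-0.03j,-0.36+0.03j]]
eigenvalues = [(-1.16+0j), (-0+0j), (-0-0j)]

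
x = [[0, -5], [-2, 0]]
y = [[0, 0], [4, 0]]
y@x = [[0, 0], [0, -20]]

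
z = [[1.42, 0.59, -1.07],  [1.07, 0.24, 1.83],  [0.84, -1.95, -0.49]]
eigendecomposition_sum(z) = [[(1.46+0j), (0.69+0j), -0.13+0.00j], [(0.8+0j), (0.38+0j), -0.07+0.00j], [(-0.15-0j), (-0.07-0j), (0.01+0j)]] + [[-0.02+0.23j, -0.05-0.41j, (-0.47-0j)],[(0.13-0.45j), -0.07+0.85j, (0.95+0.19j)],[0.49+0.16j, -0.94-0.11j, -0.25+1.04j]] + [[-0.02-0.23j, -0.05+0.41j, (-0.47+0j)], [(0.13+0.45j), -0.07-0.85j, 0.95-0.19j], [0.49-0.16j, -0.94+0.11j, -0.25-1.04j]]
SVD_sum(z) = [[0.16, -0.46, -0.57],  [-0.28, 0.81, 1.00],  [0.37, -1.07, -1.33]] + [[0.17, -0.1, 0.12], [1.23, -0.69, 0.90], [0.85, -0.47, 0.62]] + [[1.09, 1.15, -0.62], [0.11, 0.12, -0.06], [-0.38, -0.4, 0.22]]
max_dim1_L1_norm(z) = 3.28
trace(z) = 1.17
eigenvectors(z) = [[0.87+0.00j, 0.07+0.30j, 0.07-0.30j], [0.48+0.00j, -0.02-0.64j, (-0.02+0.64j)], [-0.09+0.00j, 0.70+0.00j, (0.7-0j)]]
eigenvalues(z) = [(1.85+0j), (-0.34+2.12j), (-0.34-2.12j)]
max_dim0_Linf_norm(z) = 1.95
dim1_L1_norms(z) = [3.08, 3.14, 3.28]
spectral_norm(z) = 2.31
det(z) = 8.56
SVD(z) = [[-0.33, -0.11, -0.94],[0.57, -0.82, -0.1],[-0.76, -0.56, 0.33]] @ diag([2.311325844993825, 2.046484640877614, 1.8107107590434202]) @ [[-0.21, 0.61, 0.76], [-0.74, 0.41, -0.54], [-0.64, -0.68, 0.37]]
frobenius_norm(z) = 3.58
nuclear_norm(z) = 6.17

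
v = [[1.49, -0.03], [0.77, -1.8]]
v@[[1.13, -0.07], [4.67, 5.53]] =[[1.54, -0.27], [-7.54, -10.01]]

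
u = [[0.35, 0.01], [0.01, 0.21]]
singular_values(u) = [0.35, 0.21]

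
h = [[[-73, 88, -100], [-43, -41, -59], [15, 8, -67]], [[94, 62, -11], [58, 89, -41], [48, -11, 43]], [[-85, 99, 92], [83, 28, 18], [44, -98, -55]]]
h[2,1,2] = 18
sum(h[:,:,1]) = 224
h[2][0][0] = -85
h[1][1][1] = 89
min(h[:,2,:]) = -98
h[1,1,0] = 58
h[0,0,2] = -100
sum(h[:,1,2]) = -82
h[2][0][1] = 99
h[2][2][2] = -55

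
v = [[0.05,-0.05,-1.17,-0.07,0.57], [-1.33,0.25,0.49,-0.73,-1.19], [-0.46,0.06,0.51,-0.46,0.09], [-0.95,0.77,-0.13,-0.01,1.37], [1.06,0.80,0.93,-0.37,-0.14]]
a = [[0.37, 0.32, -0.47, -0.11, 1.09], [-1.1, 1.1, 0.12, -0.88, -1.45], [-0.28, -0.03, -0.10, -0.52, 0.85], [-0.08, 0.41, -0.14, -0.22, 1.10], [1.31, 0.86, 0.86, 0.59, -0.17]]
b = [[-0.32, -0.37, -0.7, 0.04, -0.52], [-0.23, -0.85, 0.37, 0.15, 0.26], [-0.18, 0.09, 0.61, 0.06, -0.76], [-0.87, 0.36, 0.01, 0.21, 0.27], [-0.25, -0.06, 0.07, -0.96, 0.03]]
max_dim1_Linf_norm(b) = 0.96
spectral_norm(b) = 1.00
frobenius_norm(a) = 3.62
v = a + b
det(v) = -2.09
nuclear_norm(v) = 7.03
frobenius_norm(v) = 3.55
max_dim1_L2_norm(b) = 1.0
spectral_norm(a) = 2.56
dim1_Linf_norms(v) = [1.17, 1.33, 0.51, 1.37, 1.06]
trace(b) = -0.32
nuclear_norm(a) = 6.71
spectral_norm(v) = 2.27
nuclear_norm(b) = 5.00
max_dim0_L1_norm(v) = 3.85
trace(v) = 0.66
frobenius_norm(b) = 2.23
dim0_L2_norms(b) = [1.0, 1.0, 1.0, 1.0, 0.99]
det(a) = -0.69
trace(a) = 0.98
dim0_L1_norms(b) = [1.85, 1.73, 1.76, 1.42, 1.84]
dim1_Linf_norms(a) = [1.09, 1.45, 0.85, 1.1, 1.31]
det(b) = 1.00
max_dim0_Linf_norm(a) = 1.45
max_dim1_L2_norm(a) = 2.3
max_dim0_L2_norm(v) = 2.0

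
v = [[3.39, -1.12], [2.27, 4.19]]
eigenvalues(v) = [(3.79+1.54j), (3.79-1.54j)]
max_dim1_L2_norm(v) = 4.77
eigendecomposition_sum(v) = [[1.70+1.26j, (-0.56+1.38j)], [(1.14-2.79j), 2.10+0.28j]] + [[1.70-1.26j, (-0.56-1.38j)], [(1.14+2.79j), 2.10-0.28j]]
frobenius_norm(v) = 5.95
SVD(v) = [[0.27, 0.96], [0.96, -0.27]] @ diag([4.852207960583654, 3.451315387971464]) @ [[0.64,0.77], [0.77,-0.64]]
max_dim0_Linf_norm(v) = 4.19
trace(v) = 7.58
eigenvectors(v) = [[(0.14-0.56j),(0.14+0.56j)], [(-0.82+0j),(-0.82-0j)]]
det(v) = 16.75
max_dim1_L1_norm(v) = 6.46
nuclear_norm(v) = 8.30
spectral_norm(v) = 4.85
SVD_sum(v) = [[0.83, 1.0], [2.98, 3.6]] + [[2.56, -2.12], [-0.71, 0.59]]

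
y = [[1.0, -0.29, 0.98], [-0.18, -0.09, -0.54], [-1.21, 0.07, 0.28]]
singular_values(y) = [1.71, 0.99, 0.18]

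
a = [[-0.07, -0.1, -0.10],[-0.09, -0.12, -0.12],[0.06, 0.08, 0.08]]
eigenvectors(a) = [[-0.55, -0.36, 0.0], [-0.69, 0.78, -0.71], [0.46, -0.52, 0.71]]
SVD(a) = [[-0.56, 0.83, -0.00], [-0.69, -0.47, 0.55], [0.46, 0.31, 0.83]] @ diag([0.2796188450457771, 0.003647121504101768, 1.4946660076775432e-19]) @ [[0.46, 0.63, 0.63], [0.89, -0.33, -0.33], [0.00, -0.71, 0.71]]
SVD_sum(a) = [[-0.07, -0.10, -0.10], [-0.09, -0.12, -0.12], [0.06, 0.08, 0.08]] + [[0.00, -0.0, -0.0],  [-0.00, 0.0, 0.0],  [0.00, -0.0, -0.0]] + [[0.00,0.00,-0.0], [0.0,-0.00,0.00], [0.0,-0.0,0.0]]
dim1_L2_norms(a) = [0.16, 0.19, 0.13]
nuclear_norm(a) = 0.28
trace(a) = -0.11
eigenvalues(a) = [-0.11, 0.0, -0.0]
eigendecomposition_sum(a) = [[-0.07, -0.1, -0.10], [-0.09, -0.12, -0.12], [0.06, 0.08, 0.08]] + [[0.00,  -0.0,  -0.00],[-0.0,  0.0,  0.00],[0.00,  -0.0,  -0.00]] + [[-0.00,-0.00,-0.00], [0.00,0.00,0.0], [-0.0,-0.0,-0.0]]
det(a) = -0.00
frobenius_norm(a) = 0.28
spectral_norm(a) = 0.28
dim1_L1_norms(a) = [0.27, 0.33, 0.22]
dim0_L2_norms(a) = [0.13, 0.18, 0.18]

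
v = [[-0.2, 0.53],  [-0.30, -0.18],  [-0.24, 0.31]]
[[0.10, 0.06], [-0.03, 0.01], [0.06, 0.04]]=v@ [[0.0, -0.09], [0.18, 0.07]]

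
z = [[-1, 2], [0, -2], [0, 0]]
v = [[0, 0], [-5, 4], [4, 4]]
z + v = [[-1, 2], [-5, 2], [4, 4]]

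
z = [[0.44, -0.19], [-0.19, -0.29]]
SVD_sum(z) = [[0.46, -0.11], [-0.11, 0.03]] + [[-0.02,  -0.08], [-0.08,  -0.32]]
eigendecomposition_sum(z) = [[0.46, -0.11], [-0.11, 0.03]] + [[-0.02,-0.08],[-0.08,-0.32]]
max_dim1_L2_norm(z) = 0.48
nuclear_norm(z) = 0.82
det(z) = -0.16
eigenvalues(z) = [0.49, -0.34]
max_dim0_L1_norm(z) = 0.63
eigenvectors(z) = [[0.97, 0.24], [-0.24, 0.97]]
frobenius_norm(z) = 0.59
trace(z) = 0.15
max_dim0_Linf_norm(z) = 0.44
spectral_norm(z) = 0.49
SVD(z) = [[-0.97,0.24], [0.24,0.97]] @ diag([0.4864911906711977, 0.3364911906711977]) @ [[-0.97, 0.24], [-0.24, -0.97]]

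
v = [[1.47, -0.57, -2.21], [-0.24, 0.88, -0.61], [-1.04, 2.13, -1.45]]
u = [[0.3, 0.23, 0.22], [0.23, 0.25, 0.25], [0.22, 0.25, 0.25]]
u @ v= [[0.16, 0.50, -1.12], [0.02, 0.62, -1.02], [0.00, 0.63, -1.0]]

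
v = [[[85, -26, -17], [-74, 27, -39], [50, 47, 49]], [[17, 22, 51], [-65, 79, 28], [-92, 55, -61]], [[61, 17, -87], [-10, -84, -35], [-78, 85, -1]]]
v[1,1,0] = -65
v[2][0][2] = -87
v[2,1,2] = -35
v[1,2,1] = 55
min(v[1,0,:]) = 17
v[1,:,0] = [17, -65, -92]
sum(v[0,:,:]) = 102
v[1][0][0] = 17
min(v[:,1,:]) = -84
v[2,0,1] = 17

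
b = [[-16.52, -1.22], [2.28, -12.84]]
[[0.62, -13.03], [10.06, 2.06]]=b @ [[0.02, 0.79], [-0.78, -0.02]]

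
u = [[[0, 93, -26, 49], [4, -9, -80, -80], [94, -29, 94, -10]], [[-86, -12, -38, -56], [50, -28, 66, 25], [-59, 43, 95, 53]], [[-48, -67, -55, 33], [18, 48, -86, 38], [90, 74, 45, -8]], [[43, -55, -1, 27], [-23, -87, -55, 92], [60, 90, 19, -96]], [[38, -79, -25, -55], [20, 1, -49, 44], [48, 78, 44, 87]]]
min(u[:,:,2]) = -86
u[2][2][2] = 45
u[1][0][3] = -56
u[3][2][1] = 90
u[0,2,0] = 94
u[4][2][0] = 48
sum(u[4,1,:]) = 16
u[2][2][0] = 90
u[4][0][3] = -55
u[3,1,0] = -23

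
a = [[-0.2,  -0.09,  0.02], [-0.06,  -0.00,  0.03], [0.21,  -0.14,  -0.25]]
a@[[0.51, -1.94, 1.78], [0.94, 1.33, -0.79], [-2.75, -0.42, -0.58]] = [[-0.24, 0.26, -0.3], [-0.11, 0.10, -0.12], [0.66, -0.49, 0.63]]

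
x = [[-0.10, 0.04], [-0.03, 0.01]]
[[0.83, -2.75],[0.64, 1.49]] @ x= [[-0.00, 0.01], [-0.11, 0.04]]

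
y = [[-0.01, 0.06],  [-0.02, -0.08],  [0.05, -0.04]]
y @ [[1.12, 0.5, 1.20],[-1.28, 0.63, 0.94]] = [[-0.09, 0.03, 0.04], [0.08, -0.06, -0.10], [0.11, -0.00, 0.02]]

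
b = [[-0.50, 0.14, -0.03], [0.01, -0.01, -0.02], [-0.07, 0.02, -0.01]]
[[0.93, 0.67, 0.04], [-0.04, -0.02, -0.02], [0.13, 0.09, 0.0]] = b@[[-1.8, -1.24, -0.21],  [0.37, 0.41, -0.25],  [0.70, 0.36, 0.97]]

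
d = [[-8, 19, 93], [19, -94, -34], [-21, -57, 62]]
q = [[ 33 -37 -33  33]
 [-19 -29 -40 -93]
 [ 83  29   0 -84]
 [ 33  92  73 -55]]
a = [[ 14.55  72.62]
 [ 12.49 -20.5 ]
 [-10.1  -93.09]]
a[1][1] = -20.5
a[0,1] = 72.62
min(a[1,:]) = -20.5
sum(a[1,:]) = -8.01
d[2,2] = 62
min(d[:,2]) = -34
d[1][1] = -94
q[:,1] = [-37, -29, 29, 92]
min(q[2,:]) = -84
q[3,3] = -55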